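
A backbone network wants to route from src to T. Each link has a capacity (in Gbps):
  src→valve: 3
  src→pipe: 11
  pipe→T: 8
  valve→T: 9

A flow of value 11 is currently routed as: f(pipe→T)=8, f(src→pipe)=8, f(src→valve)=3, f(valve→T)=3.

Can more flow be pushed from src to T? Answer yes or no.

Residual reachable from src: {pipe, src}; T is not reachable.
Saturated cut: src→valve, pipe→T with total capacity 11 = current flow value. Flow is maximum.

No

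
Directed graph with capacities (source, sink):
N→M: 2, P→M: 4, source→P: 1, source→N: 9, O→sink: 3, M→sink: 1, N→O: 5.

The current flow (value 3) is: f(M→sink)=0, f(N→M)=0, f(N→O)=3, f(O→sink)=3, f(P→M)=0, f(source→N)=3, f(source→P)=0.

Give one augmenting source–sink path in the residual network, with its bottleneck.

source→N→M→sink, bottleneck 1

Residual along source→N→M→sink: source→N: 6, N→M: 2, M→sink: 1.
Bottleneck = min = 1.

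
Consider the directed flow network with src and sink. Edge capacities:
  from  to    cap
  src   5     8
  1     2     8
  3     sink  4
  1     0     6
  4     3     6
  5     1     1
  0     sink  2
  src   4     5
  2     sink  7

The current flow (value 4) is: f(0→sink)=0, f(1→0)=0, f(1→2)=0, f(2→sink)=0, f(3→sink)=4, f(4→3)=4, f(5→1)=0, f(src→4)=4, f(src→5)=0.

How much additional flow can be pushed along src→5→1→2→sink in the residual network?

1

Residual capacities along the path: src→5: 8, 5→1: 1, 1→2: 8, 2→sink: 7.
Minimum is 1.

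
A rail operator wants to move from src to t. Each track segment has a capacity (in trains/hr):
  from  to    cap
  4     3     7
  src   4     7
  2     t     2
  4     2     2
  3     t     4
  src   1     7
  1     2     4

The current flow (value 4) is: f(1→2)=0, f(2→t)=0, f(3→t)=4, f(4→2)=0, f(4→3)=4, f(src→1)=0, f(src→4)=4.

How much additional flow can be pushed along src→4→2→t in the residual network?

2

Residual capacities along the path: src→4: 3, 4→2: 2, 2→t: 2.
Minimum is 2.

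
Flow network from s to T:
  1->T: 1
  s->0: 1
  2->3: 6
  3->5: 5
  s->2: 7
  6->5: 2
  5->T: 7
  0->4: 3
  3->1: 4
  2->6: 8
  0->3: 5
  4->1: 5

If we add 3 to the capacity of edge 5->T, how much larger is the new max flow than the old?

Original max flow = 8.
Edge 5->T does not cross the min cut (source side {s}), so extra capacity there cannot help.
New max flow = 8. Increase = 0.

0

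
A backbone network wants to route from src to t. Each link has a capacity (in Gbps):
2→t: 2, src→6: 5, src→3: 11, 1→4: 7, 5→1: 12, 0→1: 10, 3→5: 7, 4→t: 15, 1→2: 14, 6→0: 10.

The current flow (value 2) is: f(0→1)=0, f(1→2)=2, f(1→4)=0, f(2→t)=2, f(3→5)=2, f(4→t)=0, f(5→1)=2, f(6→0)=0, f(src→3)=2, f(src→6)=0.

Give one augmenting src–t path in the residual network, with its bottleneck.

Residual along src→3→5→1→4→t: src→3: 9, 3→5: 5, 5→1: 10, 1→4: 7, 4→t: 15.
Bottleneck = min = 5.

src→3→5→1→4→t, bottleneck 5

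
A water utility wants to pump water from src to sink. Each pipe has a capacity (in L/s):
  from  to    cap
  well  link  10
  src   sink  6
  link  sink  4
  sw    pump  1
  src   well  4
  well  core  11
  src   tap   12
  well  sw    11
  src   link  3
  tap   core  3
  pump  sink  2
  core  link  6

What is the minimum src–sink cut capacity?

Max flow = 11 (via 4 augmenting paths).
In the residual at optimum, the set reachable from src is {core, link, src, sw, tap, well}.
Cut edges: src→sink (cap 6), sw→pump (cap 1), link→sink (cap 4). Sum = 11.

11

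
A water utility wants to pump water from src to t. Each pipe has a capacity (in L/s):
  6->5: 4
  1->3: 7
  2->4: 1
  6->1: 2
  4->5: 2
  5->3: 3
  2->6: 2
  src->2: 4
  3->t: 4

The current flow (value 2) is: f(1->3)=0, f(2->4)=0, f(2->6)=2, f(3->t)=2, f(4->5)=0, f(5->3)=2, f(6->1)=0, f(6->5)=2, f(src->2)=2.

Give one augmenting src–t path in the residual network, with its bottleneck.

Residual along src->2->4->5->3->t: src->2: 2, 2->4: 1, 4->5: 2, 5->3: 1, 3->t: 2.
Bottleneck = min = 1.

src->2->4->5->3->t, bottleneck 1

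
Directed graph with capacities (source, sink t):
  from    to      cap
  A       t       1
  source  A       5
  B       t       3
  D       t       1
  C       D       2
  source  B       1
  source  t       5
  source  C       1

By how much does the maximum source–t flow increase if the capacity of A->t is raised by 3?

Original max flow = 8.
After raising cap(A->t), augmenting paths through that edge carry 3 more units.
New max flow = 11. Increase = 3.

3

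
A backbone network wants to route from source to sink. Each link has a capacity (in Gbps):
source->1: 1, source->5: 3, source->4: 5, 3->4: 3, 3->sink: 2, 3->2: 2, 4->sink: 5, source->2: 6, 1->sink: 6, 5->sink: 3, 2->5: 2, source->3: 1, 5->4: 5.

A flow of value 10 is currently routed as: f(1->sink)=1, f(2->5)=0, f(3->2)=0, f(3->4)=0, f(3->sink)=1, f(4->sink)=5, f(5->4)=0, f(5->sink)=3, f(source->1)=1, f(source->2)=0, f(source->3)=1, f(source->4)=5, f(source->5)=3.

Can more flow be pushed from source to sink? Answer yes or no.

Residual reachable from source: {2, 4, 5, source}; sink is not reachable.
Saturated cut: source->1, source->3, 5->sink, 4->sink with total capacity 10 = current flow value. Flow is maximum.

No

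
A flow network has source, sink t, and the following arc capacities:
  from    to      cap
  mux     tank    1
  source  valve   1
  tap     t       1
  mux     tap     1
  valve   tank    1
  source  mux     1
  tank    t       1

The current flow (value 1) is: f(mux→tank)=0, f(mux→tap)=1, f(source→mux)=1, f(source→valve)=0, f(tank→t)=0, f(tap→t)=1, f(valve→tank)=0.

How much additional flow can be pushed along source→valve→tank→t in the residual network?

1

Residual capacities along the path: source→valve: 1, valve→tank: 1, tank→t: 1.
Minimum is 1.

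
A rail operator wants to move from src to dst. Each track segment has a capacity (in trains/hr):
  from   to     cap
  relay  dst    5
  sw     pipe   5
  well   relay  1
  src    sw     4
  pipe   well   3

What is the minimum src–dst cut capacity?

1

Max flow = 1 (via 1 augmenting path).
In the residual at optimum, the set reachable from src is {pipe, src, sw, well}.
Cut edges: well→relay (cap 1). Sum = 1.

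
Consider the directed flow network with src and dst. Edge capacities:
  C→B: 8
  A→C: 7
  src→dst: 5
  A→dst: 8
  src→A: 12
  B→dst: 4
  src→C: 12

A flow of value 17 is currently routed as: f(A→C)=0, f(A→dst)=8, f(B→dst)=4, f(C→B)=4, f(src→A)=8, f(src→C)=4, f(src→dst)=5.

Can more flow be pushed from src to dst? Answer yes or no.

Residual reachable from src: {A, B, C, src}; dst is not reachable.
Saturated cut: src→dst, A→dst, B→dst with total capacity 17 = current flow value. Flow is maximum.

No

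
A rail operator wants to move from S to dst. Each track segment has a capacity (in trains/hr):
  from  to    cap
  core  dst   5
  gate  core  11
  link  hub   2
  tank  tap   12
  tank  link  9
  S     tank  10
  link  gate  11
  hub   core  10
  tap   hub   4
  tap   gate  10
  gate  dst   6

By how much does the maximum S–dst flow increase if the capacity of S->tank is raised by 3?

Original max flow = 10.
After raising cap(S->tank), augmenting paths through that edge carry 1 more unit.
New max flow = 11. Increase = 1.

1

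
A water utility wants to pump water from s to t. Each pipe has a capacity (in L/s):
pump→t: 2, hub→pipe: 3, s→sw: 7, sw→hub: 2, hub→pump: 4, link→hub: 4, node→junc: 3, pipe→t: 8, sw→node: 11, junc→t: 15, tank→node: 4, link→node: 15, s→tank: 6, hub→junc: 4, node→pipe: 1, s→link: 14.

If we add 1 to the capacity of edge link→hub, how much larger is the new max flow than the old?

1

Original max flow = 10.
After raising cap(link→hub), augmenting paths through that edge carry 1 more unit.
New max flow = 11. Increase = 1.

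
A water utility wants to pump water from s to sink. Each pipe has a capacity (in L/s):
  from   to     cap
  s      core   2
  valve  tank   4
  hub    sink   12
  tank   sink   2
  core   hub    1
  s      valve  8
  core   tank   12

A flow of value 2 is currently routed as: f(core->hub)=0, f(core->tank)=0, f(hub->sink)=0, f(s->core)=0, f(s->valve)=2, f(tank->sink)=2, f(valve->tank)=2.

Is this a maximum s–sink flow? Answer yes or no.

No

Residual path s->core->hub->sink has bottleneck 1 > 0.
Pushing 1 along it raises the flow to 3, so the given flow is not maximum.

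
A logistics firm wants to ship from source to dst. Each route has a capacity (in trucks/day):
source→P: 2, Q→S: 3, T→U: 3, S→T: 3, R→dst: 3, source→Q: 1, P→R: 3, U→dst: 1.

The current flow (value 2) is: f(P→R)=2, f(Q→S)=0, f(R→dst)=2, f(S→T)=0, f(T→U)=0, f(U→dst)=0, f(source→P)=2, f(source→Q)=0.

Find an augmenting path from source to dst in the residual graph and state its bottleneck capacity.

Residual along source→Q→S→T→U→dst: source→Q: 1, Q→S: 3, S→T: 3, T→U: 3, U→dst: 1.
Bottleneck = min = 1.

source→Q→S→T→U→dst, bottleneck 1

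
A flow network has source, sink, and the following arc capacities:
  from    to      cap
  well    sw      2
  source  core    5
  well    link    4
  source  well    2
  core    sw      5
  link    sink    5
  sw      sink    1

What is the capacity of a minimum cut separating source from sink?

Max flow = 3 (via 2 augmenting paths).
In the residual at optimum, the set reachable from source is {core, source, sw}.
Cut edges: source->well (cap 2), sw->sink (cap 1). Sum = 3.

3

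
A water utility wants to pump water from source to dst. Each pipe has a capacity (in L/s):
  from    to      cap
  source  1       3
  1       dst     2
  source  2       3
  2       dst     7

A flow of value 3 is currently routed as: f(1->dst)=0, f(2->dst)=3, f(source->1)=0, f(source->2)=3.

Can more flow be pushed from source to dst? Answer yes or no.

Residual path source->1->dst has bottleneck 2 > 0.
Pushing 2 along it raises the flow to 5, so the given flow is not maximum.

Yes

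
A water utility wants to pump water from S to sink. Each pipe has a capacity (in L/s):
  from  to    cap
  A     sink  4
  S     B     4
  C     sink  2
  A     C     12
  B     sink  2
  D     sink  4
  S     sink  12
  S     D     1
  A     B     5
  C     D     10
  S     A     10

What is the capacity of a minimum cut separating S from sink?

24

Max flow = 24 (via 6 augmenting paths).
In the residual at optimum, the set reachable from S is {A, B, C, D, S}.
Cut edges: S→sink (cap 12), A→sink (cap 4), C→sink (cap 2), D→sink (cap 4), B→sink (cap 2). Sum = 24.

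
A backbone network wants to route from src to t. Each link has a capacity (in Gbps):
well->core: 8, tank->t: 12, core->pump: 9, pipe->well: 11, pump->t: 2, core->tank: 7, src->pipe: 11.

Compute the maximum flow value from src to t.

8

Augment src->pipe->well->core->pump->t: bottleneck 2. Total 2.
Augment src->pipe->well->core->tank->t: bottleneck 6. Total 8.
No augmenting path remains in the residual graph.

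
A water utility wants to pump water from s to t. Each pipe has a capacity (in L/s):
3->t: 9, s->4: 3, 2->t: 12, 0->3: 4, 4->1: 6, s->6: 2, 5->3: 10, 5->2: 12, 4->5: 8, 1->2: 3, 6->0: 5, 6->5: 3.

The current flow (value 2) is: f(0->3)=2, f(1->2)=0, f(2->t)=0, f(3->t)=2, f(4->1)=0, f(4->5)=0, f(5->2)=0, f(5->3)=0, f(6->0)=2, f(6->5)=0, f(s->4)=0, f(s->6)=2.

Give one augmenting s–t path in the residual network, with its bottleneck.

Residual along s->4->5->3->t: s->4: 3, 4->5: 8, 5->3: 10, 3->t: 7.
Bottleneck = min = 3.

s->4->5->3->t, bottleneck 3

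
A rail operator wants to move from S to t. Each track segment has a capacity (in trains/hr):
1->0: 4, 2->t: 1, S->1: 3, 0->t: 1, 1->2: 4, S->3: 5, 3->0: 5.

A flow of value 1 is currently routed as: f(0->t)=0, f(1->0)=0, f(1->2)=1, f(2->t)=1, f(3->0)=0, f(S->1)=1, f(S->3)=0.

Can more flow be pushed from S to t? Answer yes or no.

Yes

Residual path S->1->0->t has bottleneck 1 > 0.
Pushing 1 along it raises the flow to 2, so the given flow is not maximum.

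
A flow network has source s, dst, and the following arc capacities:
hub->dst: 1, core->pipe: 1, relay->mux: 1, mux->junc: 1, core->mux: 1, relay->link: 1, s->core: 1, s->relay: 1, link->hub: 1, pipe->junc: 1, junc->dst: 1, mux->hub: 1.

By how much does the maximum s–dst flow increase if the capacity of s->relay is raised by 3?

Original max flow = 2.
Even with extra capacity on s->relay, another cut of capacity 2 remains binding.
New max flow = 2. Increase = 0.

0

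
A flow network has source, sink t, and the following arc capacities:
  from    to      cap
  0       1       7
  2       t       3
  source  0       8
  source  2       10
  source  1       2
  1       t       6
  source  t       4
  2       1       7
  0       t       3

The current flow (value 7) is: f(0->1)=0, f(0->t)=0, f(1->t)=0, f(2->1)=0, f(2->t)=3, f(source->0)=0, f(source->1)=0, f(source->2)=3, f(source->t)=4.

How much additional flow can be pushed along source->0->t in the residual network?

Residual capacities along the path: source->0: 8, 0->t: 3.
Minimum is 3.

3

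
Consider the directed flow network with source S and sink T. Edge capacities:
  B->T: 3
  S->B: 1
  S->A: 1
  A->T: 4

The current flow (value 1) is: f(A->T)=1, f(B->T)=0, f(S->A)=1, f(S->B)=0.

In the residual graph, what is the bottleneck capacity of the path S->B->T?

1

Residual capacities along the path: S->B: 1, B->T: 3.
Minimum is 1.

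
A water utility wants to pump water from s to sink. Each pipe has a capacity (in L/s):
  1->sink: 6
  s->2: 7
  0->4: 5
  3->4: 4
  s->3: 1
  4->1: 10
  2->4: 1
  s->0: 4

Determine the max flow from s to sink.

Augment s->0->4->1->sink: bottleneck 4. Total 4.
Augment s->2->4->1->sink: bottleneck 1. Total 5.
Augment s->3->4->1->sink: bottleneck 1. Total 6.
No augmenting path remains in the residual graph.

6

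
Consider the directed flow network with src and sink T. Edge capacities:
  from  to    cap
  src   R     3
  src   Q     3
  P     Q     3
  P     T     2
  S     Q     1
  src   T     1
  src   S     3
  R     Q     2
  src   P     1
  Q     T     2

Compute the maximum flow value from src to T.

Augment src->T: bottleneck 1. Total 1.
Augment src->P->T: bottleneck 1. Total 2.
Augment src->Q->T: bottleneck 2. Total 4.
No augmenting path remains in the residual graph.

4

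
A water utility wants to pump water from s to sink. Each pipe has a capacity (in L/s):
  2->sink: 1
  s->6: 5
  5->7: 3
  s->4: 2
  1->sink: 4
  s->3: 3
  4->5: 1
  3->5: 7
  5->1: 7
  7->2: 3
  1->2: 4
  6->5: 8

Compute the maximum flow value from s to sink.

5

Augment s->3->5->1->sink: bottleneck 3. Total 3.
Augment s->4->5->1->sink: bottleneck 1. Total 4.
Augment s->6->5->7->2->sink: bottleneck 1. Total 5.
No augmenting path remains in the residual graph.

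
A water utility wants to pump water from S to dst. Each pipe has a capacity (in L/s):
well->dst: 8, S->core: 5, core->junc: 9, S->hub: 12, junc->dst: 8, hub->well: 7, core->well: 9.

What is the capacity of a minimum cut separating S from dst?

12

Max flow = 12 (via 2 augmenting paths).
In the residual at optimum, the set reachable from S is {S, hub}.
Cut edges: S->core (cap 5), hub->well (cap 7). Sum = 12.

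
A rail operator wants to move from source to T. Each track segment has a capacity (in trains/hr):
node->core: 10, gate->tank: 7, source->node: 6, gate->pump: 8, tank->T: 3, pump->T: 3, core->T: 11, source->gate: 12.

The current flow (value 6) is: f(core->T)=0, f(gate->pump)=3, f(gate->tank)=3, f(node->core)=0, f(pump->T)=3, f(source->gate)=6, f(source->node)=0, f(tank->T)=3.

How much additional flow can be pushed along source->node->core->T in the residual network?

6

Residual capacities along the path: source->node: 6, node->core: 10, core->T: 11.
Minimum is 6.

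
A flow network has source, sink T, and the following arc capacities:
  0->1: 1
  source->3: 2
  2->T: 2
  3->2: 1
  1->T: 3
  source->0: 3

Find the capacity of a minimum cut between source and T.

Max flow = 2 (via 2 augmenting paths).
In the residual at optimum, the set reachable from source is {0, 3, source}.
Cut edges: 3->2 (cap 1), 0->1 (cap 1). Sum = 2.

2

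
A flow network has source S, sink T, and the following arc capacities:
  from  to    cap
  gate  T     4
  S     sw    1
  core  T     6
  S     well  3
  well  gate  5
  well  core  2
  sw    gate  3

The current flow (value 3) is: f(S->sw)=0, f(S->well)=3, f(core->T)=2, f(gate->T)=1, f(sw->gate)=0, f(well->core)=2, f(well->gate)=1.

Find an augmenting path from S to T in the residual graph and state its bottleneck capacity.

S->sw->gate->T, bottleneck 1

Residual along S->sw->gate->T: S->sw: 1, sw->gate: 3, gate->T: 3.
Bottleneck = min = 1.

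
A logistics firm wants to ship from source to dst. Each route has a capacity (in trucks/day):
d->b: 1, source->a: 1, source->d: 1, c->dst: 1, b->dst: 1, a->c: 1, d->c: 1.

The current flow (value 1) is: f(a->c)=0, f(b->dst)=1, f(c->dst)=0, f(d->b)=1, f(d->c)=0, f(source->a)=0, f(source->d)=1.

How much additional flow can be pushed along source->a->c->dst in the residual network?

1

Residual capacities along the path: source->a: 1, a->c: 1, c->dst: 1.
Minimum is 1.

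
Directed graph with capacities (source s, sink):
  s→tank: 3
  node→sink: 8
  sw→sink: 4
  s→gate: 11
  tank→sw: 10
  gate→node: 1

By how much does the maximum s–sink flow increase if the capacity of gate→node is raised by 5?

5

Original max flow = 4.
After raising cap(gate→node), augmenting paths through that edge carry 5 more units.
New max flow = 9. Increase = 5.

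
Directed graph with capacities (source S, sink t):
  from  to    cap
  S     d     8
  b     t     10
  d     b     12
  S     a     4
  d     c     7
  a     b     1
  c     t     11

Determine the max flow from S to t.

Augment S→d→c→t: bottleneck 7. Total 7.
Augment S→d→b→t: bottleneck 1. Total 8.
Augment S→a→b→t: bottleneck 1. Total 9.
No augmenting path remains in the residual graph.

9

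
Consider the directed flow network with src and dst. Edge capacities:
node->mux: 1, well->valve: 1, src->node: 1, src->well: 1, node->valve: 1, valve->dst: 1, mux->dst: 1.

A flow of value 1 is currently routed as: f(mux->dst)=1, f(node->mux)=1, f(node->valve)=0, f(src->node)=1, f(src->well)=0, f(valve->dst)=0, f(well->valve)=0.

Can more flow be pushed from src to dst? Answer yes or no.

Yes

Residual path src->well->valve->dst has bottleneck 1 > 0.
Pushing 1 along it raises the flow to 2, so the given flow is not maximum.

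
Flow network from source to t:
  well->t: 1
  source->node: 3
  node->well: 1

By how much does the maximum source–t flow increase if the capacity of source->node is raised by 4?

Original max flow = 1.
Edge source->node does not cross the min cut (source side {node, source}), so extra capacity there cannot help.
New max flow = 1. Increase = 0.

0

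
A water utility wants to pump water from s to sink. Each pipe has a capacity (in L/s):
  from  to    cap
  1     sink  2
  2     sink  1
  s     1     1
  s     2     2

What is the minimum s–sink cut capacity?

Max flow = 2 (via 2 augmenting paths).
In the residual at optimum, the set reachable from s is {2, s}.
Cut edges: s→1 (cap 1), 2→sink (cap 1). Sum = 2.

2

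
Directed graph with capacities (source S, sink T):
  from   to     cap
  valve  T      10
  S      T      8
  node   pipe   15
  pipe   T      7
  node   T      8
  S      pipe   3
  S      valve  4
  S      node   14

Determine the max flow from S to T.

27

Augment S->T: bottleneck 8. Total 8.
Augment S->node->T: bottleneck 8. Total 16.
Augment S->pipe->T: bottleneck 3. Total 19.
Augment S->valve->T: bottleneck 4. Total 23.
Augment S->node->pipe->T: bottleneck 4. Total 27.
No augmenting path remains in the residual graph.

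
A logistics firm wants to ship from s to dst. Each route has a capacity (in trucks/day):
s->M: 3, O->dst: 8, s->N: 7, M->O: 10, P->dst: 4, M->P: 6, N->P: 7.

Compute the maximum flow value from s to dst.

Augment s->M->O->dst: bottleneck 3. Total 3.
Augment s->N->P->dst: bottleneck 4. Total 7.
No augmenting path remains in the residual graph.

7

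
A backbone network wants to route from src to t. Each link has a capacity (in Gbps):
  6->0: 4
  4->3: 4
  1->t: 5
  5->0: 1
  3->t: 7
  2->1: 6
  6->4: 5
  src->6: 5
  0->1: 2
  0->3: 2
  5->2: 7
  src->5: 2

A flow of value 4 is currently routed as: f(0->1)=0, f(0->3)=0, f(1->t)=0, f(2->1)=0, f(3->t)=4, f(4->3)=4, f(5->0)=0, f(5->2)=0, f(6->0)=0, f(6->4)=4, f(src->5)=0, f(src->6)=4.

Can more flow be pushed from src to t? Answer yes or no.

Residual path src->6->0->3->t has bottleneck 1 > 0.
Pushing 1 along it raises the flow to 5, so the given flow is not maximum.

Yes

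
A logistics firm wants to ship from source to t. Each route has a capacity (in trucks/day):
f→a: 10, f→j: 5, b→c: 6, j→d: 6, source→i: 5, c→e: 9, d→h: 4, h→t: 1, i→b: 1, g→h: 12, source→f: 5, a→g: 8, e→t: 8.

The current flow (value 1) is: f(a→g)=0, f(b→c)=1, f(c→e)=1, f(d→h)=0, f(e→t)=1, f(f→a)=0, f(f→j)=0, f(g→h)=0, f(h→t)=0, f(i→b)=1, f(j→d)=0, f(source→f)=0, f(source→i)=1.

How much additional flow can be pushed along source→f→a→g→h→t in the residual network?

1

Residual capacities along the path: source→f: 5, f→a: 10, a→g: 8, g→h: 12, h→t: 1.
Minimum is 1.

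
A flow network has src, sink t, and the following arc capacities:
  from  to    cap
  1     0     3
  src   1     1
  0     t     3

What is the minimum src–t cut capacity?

Max flow = 1 (via 1 augmenting path).
In the residual at optimum, the set reachable from src is {src}.
Cut edges: src→1 (cap 1). Sum = 1.

1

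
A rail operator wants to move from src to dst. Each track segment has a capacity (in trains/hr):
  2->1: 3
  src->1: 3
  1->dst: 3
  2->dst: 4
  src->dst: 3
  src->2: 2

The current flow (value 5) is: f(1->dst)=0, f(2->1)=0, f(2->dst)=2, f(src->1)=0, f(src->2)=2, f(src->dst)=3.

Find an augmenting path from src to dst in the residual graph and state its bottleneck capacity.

src->1->dst, bottleneck 3

Residual along src->1->dst: src->1: 3, 1->dst: 3.
Bottleneck = min = 3.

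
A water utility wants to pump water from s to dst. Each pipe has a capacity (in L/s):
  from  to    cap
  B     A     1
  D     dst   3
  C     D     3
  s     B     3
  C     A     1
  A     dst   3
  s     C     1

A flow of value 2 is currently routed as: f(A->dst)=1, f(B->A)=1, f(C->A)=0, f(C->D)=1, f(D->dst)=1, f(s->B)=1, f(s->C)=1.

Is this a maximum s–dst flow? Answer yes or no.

Residual reachable from s: {B, s}; dst is not reachable.
Saturated cut: s->C, B->A with total capacity 2 = current flow value. Flow is maximum.

Yes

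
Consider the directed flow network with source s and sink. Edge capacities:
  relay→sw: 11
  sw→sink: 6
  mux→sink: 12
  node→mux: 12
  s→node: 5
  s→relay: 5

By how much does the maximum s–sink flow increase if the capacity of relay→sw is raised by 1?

0

Original max flow = 10.
Edge relay→sw does not cross the min cut (source side {s}), so extra capacity there cannot help.
New max flow = 10. Increase = 0.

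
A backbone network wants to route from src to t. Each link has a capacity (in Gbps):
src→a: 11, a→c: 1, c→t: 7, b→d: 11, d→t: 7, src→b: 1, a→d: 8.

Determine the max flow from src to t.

8

Augment src→a→c→t: bottleneck 1. Total 1.
Augment src→a→d→t: bottleneck 7. Total 8.
No augmenting path remains in the residual graph.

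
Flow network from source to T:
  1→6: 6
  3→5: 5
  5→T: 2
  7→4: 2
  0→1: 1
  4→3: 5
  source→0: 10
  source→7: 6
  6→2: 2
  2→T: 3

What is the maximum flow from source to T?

Augment source→0→1→6→2→T: bottleneck 1. Total 1.
Augment source→7→4→3→5→T: bottleneck 2. Total 3.
No augmenting path remains in the residual graph.

3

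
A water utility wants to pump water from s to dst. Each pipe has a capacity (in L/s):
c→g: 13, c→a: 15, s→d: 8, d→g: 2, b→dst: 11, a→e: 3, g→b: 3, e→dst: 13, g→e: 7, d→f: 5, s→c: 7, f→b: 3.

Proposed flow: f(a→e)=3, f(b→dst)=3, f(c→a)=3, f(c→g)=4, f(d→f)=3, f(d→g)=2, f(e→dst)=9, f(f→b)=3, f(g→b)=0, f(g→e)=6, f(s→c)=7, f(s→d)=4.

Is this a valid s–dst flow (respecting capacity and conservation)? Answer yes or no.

Conservation fails at d: inflow 4 ≠ outflow 5.

No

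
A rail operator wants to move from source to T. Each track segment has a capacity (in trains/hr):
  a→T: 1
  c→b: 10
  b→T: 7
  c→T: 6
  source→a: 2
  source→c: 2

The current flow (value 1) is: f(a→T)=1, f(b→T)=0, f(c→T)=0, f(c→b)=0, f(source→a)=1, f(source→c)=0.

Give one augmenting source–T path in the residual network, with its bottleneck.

Residual along source→c→T: source→c: 2, c→T: 6.
Bottleneck = min = 2.

source→c→T, bottleneck 2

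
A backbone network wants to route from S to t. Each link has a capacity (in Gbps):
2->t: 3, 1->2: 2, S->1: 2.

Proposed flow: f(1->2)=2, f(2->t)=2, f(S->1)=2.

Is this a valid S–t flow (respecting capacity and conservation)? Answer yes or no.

Yes

Every edge has 0 ≤ f(e) ≤ cap(e).
At each intermediate node, inflow equals outflow.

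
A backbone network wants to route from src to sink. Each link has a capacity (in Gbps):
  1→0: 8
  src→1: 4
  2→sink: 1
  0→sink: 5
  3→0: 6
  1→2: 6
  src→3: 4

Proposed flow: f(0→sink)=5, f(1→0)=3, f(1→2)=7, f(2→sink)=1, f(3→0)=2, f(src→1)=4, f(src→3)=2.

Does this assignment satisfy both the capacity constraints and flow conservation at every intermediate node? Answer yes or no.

Capacity violated on 1→2: flow 7 > capacity 6.

No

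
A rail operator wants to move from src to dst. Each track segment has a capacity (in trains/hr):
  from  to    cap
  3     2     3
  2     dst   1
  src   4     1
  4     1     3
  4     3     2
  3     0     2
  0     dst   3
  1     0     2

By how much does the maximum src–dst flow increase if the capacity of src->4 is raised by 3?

3

Original max flow = 1.
After raising cap(src->4), augmenting paths through that edge carry 3 more units.
New max flow = 4. Increase = 3.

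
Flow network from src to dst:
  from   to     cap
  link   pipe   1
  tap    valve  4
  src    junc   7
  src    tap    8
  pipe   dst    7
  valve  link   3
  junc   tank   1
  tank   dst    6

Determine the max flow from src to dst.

Augment src→junc→tank→dst: bottleneck 1. Total 1.
Augment src→tap→valve→link→pipe→dst: bottleneck 1. Total 2.
No augmenting path remains in the residual graph.

2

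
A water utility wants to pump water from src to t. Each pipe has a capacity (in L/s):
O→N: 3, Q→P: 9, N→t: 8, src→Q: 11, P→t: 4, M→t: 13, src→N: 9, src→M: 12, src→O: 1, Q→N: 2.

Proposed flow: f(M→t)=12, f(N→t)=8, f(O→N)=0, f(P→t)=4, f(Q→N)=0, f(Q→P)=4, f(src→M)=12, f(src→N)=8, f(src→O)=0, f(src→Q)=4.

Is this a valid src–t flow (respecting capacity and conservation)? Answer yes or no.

Yes

Every edge has 0 ≤ f(e) ≤ cap(e).
At each intermediate node, inflow equals outflow.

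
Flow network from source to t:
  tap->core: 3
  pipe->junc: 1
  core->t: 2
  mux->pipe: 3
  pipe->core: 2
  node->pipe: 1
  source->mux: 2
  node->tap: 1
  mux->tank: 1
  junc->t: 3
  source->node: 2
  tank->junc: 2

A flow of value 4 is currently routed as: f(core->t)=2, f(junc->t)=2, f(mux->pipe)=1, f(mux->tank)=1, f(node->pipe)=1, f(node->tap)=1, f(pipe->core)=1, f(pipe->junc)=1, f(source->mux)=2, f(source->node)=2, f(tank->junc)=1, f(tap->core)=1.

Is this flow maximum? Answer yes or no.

Yes

Residual reachable from source: {source}; t is not reachable.
Saturated cut: source->node, source->mux with total capacity 4 = current flow value. Flow is maximum.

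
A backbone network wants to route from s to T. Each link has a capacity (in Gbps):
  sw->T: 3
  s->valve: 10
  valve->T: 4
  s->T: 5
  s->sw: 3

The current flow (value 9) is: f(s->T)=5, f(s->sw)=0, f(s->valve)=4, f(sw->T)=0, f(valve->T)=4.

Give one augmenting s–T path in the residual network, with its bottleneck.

s->sw->T, bottleneck 3

Residual along s->sw->T: s->sw: 3, sw->T: 3.
Bottleneck = min = 3.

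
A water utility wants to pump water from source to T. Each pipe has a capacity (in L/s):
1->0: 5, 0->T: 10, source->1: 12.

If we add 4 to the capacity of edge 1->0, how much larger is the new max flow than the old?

4

Original max flow = 5.
After raising cap(1->0), augmenting paths through that edge carry 4 more units.
New max flow = 9. Increase = 4.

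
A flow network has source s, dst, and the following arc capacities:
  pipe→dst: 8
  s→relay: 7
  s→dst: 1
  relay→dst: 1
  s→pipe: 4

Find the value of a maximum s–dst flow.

6

Augment s→dst: bottleneck 1. Total 1.
Augment s→pipe→dst: bottleneck 4. Total 5.
Augment s→relay→dst: bottleneck 1. Total 6.
No augmenting path remains in the residual graph.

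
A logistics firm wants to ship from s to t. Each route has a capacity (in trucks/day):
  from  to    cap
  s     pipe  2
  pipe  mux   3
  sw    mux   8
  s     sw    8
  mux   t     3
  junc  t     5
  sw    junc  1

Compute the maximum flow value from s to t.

Augment s->pipe->mux->t: bottleneck 2. Total 2.
Augment s->sw->mux->t: bottleneck 1. Total 3.
Augment s->sw->junc->t: bottleneck 1. Total 4.
No augmenting path remains in the residual graph.

4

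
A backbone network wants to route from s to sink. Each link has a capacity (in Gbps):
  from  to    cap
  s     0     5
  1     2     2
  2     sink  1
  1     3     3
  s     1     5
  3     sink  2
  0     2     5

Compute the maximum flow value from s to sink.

Augment s→0→2→sink: bottleneck 1. Total 1.
Augment s→1→3→sink: bottleneck 2. Total 3.
No augmenting path remains in the residual graph.

3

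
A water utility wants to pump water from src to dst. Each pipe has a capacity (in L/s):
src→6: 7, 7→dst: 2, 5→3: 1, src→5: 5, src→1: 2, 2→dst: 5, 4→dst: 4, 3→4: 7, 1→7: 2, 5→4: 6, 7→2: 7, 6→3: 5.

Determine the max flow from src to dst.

6

Augment src→1→7→dst: bottleneck 2. Total 2.
Augment src→5→4→dst: bottleneck 4. Total 6.
No augmenting path remains in the residual graph.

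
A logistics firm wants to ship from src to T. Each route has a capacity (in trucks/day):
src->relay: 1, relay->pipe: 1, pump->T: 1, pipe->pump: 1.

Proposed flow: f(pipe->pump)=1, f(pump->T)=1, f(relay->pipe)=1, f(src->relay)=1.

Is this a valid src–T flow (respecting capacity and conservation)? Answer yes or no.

Every edge has 0 ≤ f(e) ≤ cap(e).
At each intermediate node, inflow equals outflow.

Yes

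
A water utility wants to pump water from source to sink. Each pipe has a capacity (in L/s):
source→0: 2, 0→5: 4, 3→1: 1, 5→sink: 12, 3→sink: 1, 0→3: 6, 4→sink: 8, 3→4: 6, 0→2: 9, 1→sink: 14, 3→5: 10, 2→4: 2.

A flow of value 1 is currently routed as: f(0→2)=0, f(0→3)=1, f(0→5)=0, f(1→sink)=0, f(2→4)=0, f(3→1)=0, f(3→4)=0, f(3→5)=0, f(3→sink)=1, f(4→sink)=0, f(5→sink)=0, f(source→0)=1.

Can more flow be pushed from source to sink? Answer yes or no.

Yes

Residual path source→0→5→sink has bottleneck 1 > 0.
Pushing 1 along it raises the flow to 2, so the given flow is not maximum.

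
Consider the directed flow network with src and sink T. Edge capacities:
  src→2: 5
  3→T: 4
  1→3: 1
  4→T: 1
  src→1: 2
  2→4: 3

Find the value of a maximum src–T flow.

2

Augment src→1→3→T: bottleneck 1. Total 1.
Augment src→2→4→T: bottleneck 1. Total 2.
No augmenting path remains in the residual graph.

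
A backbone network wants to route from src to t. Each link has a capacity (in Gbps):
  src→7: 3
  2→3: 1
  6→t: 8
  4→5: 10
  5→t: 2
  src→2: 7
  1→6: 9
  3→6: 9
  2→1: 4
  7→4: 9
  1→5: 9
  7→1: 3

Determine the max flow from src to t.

8

Augment src→7→4→5→t: bottleneck 2. Total 2.
Augment src→7→1→6→t: bottleneck 1. Total 3.
Augment src→2→1→6→t: bottleneck 4. Total 7.
Augment src→2→3→6→t: bottleneck 1. Total 8.
No augmenting path remains in the residual graph.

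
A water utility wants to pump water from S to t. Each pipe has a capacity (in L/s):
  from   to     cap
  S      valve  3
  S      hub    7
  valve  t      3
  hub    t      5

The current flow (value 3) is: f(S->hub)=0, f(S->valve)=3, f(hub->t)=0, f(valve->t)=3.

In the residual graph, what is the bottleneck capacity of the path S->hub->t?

Residual capacities along the path: S->hub: 7, hub->t: 5.
Minimum is 5.

5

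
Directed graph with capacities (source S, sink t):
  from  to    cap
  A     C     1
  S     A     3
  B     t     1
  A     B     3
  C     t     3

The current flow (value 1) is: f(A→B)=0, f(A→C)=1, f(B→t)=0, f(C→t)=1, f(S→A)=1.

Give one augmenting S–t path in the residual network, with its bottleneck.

Residual along S→A→B→t: S→A: 2, A→B: 3, B→t: 1.
Bottleneck = min = 1.

S→A→B→t, bottleneck 1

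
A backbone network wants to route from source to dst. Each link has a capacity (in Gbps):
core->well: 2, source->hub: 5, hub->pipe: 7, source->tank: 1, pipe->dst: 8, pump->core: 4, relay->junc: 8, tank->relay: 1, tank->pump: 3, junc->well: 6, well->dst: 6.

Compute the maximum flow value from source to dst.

Augment source->hub->pipe->dst: bottleneck 5. Total 5.
Augment source->tank->pump->core->well->dst: bottleneck 1. Total 6.
No augmenting path remains in the residual graph.

6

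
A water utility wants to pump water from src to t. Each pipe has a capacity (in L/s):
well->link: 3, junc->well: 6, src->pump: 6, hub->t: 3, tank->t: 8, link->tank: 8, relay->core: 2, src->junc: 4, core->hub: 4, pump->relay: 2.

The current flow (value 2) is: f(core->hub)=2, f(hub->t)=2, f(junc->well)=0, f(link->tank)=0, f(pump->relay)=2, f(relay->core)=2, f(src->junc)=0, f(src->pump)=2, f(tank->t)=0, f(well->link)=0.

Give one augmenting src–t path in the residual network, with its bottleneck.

src->junc->well->link->tank->t, bottleneck 3

Residual along src->junc->well->link->tank->t: src->junc: 4, junc->well: 6, well->link: 3, link->tank: 8, tank->t: 8.
Bottleneck = min = 3.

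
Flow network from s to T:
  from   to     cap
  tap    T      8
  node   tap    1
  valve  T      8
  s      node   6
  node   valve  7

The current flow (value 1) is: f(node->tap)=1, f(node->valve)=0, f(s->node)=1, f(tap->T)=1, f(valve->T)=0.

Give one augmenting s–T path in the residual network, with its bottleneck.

s->node->valve->T, bottleneck 5

Residual along s->node->valve->T: s->node: 5, node->valve: 7, valve->T: 8.
Bottleneck = min = 5.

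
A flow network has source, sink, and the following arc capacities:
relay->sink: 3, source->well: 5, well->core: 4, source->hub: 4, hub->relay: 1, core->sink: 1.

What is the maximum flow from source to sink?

Augment source->well->core->sink: bottleneck 1. Total 1.
Augment source->hub->relay->sink: bottleneck 1. Total 2.
No augmenting path remains in the residual graph.

2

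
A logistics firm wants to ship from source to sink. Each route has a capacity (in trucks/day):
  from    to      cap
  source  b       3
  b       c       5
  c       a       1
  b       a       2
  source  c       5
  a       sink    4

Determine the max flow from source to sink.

3

Augment source->b->a->sink: bottleneck 2. Total 2.
Augment source->c->a->sink: bottleneck 1. Total 3.
No augmenting path remains in the residual graph.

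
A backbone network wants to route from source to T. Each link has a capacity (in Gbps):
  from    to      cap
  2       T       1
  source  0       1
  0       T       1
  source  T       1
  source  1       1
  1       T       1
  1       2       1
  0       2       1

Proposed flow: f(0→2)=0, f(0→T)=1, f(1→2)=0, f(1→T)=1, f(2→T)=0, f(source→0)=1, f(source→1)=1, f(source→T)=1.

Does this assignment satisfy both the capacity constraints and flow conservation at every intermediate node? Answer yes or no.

Every edge has 0 ≤ f(e) ≤ cap(e).
At each intermediate node, inflow equals outflow.

Yes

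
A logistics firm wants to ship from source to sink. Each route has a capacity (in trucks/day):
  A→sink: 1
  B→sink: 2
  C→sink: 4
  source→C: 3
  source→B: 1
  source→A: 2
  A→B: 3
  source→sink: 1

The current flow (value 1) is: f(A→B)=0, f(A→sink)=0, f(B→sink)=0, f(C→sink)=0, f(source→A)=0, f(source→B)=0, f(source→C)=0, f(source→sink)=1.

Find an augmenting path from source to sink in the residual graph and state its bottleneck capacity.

Residual along source→A→sink: source→A: 2, A→sink: 1.
Bottleneck = min = 1.

source→A→sink, bottleneck 1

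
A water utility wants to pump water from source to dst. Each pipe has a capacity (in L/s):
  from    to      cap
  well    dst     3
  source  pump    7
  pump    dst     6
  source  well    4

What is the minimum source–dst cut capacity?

Max flow = 9 (via 2 augmenting paths).
In the residual at optimum, the set reachable from source is {pump, source, well}.
Cut edges: pump→dst (cap 6), well→dst (cap 3). Sum = 9.

9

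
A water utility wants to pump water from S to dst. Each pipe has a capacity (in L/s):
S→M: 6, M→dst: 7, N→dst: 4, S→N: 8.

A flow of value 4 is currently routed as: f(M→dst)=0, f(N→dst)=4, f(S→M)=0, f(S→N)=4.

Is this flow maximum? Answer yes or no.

No

Residual path S→M→dst has bottleneck 6 > 0.
Pushing 6 along it raises the flow to 10, so the given flow is not maximum.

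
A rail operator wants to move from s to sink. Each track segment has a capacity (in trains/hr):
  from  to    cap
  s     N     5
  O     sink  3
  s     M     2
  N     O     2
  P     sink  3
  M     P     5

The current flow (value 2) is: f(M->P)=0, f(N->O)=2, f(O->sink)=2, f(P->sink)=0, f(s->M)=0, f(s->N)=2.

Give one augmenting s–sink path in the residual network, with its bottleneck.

s->M->P->sink, bottleneck 2

Residual along s->M->P->sink: s->M: 2, M->P: 5, P->sink: 3.
Bottleneck = min = 2.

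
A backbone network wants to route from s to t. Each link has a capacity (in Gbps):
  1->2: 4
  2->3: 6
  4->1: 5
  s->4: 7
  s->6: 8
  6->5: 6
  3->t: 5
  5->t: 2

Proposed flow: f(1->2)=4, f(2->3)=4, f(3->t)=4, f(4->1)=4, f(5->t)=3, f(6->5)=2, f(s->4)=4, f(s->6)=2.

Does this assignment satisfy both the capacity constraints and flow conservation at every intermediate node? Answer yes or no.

Capacity violated on 5->t: flow 3 > capacity 2.

No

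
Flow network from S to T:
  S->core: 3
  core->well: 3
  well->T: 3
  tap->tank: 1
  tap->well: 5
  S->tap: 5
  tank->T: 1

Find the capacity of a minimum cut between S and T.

Max flow = 4 (via 2 augmenting paths).
In the residual at optimum, the set reachable from S is {S, core, tap, well}.
Cut edges: tap->tank (cap 1), well->T (cap 3). Sum = 4.

4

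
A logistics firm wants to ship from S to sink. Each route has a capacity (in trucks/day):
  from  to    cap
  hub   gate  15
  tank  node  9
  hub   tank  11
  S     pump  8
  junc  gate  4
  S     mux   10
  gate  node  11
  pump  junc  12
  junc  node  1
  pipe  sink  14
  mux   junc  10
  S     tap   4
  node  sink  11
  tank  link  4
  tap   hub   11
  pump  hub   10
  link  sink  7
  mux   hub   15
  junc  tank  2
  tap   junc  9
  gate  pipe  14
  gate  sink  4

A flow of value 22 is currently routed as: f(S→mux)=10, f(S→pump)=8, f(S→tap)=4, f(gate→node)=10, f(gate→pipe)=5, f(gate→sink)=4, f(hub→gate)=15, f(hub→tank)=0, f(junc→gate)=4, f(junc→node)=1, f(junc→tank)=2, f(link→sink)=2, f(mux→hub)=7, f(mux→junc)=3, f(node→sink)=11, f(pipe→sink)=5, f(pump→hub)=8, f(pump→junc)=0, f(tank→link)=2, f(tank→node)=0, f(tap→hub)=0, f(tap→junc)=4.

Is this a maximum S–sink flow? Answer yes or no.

Yes

Residual reachable from S: {S}; sink is not reachable.
Saturated cut: S→tap, S→mux, S→pump with total capacity 22 = current flow value. Flow is maximum.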